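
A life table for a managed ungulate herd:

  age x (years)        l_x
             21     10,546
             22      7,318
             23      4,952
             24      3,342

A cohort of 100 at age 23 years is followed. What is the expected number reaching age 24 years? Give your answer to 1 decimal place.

The relevant probability is 3,342/4,952 = 0.674879.
Expected number = 100 × 0.674879 = 67.5.

67.5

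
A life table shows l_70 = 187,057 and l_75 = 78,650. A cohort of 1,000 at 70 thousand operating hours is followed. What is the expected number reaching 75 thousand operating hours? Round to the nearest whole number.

The relevant probability is 78,650/187,057 = 0.420460.
Expected number = 1,000 × 0.420460 = 420.

420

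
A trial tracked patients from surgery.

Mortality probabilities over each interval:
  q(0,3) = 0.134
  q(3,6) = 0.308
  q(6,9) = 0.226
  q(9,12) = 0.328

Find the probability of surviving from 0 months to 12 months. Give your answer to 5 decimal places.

0.31170

The overall survival probability is (1 − 0.134) × (1 − 0.308) × (1 − 0.226) × (1 − 0.328).
= 0.866 × 0.692 × 0.774 × 0.672 = 0.311698.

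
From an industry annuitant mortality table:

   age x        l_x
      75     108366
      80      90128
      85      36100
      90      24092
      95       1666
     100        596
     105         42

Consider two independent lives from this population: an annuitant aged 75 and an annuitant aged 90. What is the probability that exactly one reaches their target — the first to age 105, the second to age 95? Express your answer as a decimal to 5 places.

p₁ = l_105/l_75 = 42/108366 = 0.000388; p₂ = l_95/l_90 = 1666/24092 = 0.069152.
P(exactly one) = p₁(1−p₂) + (1−p₁)p₂ = 0.000361 + 0.069125 = 0.069486.

0.06949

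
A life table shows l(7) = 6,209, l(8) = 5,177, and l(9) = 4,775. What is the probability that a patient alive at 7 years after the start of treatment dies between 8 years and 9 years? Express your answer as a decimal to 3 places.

0.065

This is the probability of reaching 8 but not 9, conditional on being alive at 7: (l(8) − l(9)) / l(7).
= (5,177 − 4,775) / 6,209 = 402 / 6,209 = 0.064745.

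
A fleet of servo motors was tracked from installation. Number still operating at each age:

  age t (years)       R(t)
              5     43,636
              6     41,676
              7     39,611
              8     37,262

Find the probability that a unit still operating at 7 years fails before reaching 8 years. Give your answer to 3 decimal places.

0.059

P(fail before 8 | operational at 7) = 1 − R(8)/R(7) = 1 − 37,262/39,611 = (2,349)/39,611 = 0.059302.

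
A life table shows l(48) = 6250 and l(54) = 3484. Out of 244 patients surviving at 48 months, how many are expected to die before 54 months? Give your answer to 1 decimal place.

The relevant probability is 1 − 3484/6250 = 0.442560.
Expected number = 244 × 0.442560 = 108.0.

108.0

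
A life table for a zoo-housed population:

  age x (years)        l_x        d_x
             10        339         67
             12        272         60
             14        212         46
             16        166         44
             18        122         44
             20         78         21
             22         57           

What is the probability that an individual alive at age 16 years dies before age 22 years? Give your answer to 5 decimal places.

0.65663

P(die before 22 | alive at 16) = 1 − l_22/l_16 = 1 − 57/166 = (109)/166 = 0.656627.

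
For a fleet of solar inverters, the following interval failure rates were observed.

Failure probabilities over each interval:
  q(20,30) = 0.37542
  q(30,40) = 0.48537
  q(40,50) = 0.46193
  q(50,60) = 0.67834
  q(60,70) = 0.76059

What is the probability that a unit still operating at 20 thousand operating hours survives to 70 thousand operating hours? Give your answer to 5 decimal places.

0.01332

Chaining the interval survival probabilities: (1 − 0.37542) × (1 − 0.48537) × (1 − 0.46193) × (1 − 0.67834) × (1 − 0.76059).
= 0.62458 × 0.51463 × 0.53807 × 0.32166 × 0.23941 = 0.013319.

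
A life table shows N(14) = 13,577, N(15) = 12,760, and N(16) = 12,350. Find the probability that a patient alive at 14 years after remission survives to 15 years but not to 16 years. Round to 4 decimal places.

This is the probability of reaching 15 but not 16, conditional on being alive at 14: (N(15) − N(16)) / N(14).
= (12,760 − 12,350) / 13,577 = 410 / 13,577 = 0.030198.

0.0302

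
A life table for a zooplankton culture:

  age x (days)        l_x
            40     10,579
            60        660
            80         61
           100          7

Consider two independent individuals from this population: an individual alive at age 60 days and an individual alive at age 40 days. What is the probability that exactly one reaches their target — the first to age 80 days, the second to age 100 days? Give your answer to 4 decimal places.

0.0930

p₁ = l_80/l_60 = 61/660 = 0.092424; p₂ = l_100/l_40 = 7/10,579 = 0.000662.
P(exactly one) = p₁(1−p₂) + (1−p₁)p₂ = 0.092363 + 0.000601 = 0.092964.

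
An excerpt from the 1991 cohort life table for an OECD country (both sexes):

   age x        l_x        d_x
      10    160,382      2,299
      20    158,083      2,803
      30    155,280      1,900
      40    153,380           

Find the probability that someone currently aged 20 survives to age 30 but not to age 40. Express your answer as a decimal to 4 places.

0.0120

This is the probability of reaching 30 but not 40, conditional on being alive at 20: (l_30 − l_40) / l_20.
= (155,280 − 153,380) / 158,083 = 1,900 / 158,083 = 0.012019.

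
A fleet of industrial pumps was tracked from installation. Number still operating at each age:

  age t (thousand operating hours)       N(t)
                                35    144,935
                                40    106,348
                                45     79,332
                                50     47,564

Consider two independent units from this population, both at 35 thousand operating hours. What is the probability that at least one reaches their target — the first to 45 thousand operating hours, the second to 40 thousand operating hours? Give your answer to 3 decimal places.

p₁ = N(45)/N(35) = 79,332/144,935 = 0.547363; p₂ = N(40)/N(35) = 106,348/144,935 = 0.733763.
P(at least one) = 1 − (1−p₁)(1−p₂) = 1 − 0.452637 × 0.266237 = 0.879491.

0.879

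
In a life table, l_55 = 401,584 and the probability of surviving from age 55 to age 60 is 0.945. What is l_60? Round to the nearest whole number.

l_60 = l_55 × p = 401,584 × 0.945 = 379497.

379497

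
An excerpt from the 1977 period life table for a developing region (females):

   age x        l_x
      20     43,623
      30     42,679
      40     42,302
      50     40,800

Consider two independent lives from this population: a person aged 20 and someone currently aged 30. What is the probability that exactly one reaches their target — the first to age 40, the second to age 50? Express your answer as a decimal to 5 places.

p₁ = l_40/l_20 = 42,302/43,623 = 0.969718; p₂ = l_50/l_30 = 40,800/42,679 = 0.955974.
P(exactly one) = p₁(1−p₂) + (1−p₁)p₂ = 0.042693 + 0.028949 = 0.071642.

0.07164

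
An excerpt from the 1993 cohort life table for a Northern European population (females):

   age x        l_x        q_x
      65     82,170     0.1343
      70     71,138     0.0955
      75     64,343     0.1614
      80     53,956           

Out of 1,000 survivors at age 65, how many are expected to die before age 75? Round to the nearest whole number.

The relevant probability is 1 − 64,343/82,170 = 0.216953.
Expected number = 1,000 × 0.216953 = 217.

217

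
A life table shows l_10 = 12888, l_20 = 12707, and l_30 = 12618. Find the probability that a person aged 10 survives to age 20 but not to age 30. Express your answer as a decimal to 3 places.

This is the probability of reaching 20 but not 30, conditional on being alive at 10: (l_20 − l_30) / l_10.
= (12707 − 12618) / 12888 = 89 / 12888 = 0.006906.

0.007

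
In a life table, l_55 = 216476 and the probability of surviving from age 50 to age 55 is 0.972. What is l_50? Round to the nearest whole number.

l_50 = l_55 / p = 216476 / 0.972 = 222712.

222712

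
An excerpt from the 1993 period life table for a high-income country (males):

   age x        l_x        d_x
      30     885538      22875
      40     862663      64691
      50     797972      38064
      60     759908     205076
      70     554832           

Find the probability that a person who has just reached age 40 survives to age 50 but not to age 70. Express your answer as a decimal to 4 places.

We want 10|20q40 = (l_50 − l_70)/l_40.
This is the probability of reaching 50 but not 70, conditional on being alive at 40: (l_50 − l_70) / l_40.
= (797972 − 554832) / 862663 = 243140 / 862663 = 0.281848.

0.2818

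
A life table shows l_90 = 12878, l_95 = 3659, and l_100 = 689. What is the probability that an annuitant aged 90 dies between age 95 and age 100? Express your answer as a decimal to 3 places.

We want 5|5q90 = (l_95 − l_100)/l_90.
This is the probability of reaching 95 but not 100, conditional on being alive at 90: (l_95 − l_100) / l_90.
= (3659 − 689) / 12878 = 2970 / 12878 = 0.230626.

0.231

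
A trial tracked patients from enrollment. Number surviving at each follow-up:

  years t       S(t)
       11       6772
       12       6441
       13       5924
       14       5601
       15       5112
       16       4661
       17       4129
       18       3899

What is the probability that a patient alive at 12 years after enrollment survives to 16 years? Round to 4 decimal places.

The conditional survival probability is S(16)/S(12) = 4661/6441 = 0.723645.

0.7236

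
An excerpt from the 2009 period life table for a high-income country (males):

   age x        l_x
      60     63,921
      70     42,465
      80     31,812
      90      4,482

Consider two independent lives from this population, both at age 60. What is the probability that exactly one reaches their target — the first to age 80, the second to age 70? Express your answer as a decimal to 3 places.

p₁ = l_80/l_60 = 31,812/63,921 = 0.497677; p₂ = l_70/l_60 = 42,465/63,921 = 0.664336.
P(exactly one) = p₁(1−p₂) + (1−p₁)p₂ = 0.167052 + 0.333711 = 0.500764.

0.501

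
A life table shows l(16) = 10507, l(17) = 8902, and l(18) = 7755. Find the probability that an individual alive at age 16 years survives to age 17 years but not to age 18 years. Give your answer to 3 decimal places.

0.109

This is the probability of reaching 17 but not 18, conditional on being alive at 16: (l(17) − l(18)) / l(16).
= (8902 − 7755) / 10507 = 1147 / 10507 = 0.109165.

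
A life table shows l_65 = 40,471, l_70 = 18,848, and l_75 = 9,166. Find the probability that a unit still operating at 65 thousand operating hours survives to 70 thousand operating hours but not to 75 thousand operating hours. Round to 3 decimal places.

This is the probability of reaching 70 but not 75, conditional on being operational at 65: (l_70 − l_75) / l_65.
= (18,848 − 9,166) / 40,471 = 9,682 / 40,471 = 0.239233.

0.239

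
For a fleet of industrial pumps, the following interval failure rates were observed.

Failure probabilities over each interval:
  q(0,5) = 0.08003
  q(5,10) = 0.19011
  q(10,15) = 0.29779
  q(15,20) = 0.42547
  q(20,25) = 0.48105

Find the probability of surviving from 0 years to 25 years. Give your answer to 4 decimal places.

Chaining the interval survival probabilities: (1 − 0.08003) × (1 − 0.19011) × (1 − 0.29779) × (1 − 0.42547) × (1 − 0.48105).
= 0.91997 × 0.80989 × 0.70221 × 0.57453 × 0.51895 = 0.155993.

0.1560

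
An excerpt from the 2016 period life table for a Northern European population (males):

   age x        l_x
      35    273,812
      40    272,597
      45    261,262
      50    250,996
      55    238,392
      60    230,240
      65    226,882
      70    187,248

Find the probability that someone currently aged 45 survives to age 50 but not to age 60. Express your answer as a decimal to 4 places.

This is the probability of reaching 50 but not 60, conditional on being alive at 45: (l_50 − l_60) / l_45.
= (250,996 − 230,240) / 261,262 = 20,756 / 261,262 = 0.079445.

0.0794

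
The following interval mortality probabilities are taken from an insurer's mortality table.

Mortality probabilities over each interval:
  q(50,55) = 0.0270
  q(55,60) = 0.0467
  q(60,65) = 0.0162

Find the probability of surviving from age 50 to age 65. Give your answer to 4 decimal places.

0.9125

Survival from 50 to 65 is the product of surviving each interval: (1 − 0.0270) × (1 − 0.0467) × (1 − 0.0162).
= 0.9730 × 0.9533 × 0.9838 = 0.912534.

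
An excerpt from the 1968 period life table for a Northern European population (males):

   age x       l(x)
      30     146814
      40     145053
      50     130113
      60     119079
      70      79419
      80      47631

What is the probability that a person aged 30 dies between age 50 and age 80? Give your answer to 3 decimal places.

This is the probability of reaching 50 but not 80, conditional on being alive at 30: (l(50) − l(80)) / l(30).
= (130113 − 47631) / 146814 = 82482 / 146814 = 0.561813.

0.562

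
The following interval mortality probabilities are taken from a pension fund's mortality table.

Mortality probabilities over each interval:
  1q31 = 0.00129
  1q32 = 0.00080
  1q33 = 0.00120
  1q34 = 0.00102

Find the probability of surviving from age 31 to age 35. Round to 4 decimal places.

4p31 = (1 − 0.00129) × (1 − 0.00080) × (1 − 0.00120) × (1 − 0.00102).
= 0.99871 × 0.99920 × 0.99880 × 0.99898 = 0.995697.

0.9957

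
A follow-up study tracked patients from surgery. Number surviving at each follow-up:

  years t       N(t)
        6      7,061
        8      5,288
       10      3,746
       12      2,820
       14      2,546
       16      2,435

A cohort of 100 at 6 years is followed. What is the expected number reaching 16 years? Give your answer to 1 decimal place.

The relevant probability is 2,435/7,061 = 0.344852.
Expected number = 100 × 0.344852 = 34.5.

34.5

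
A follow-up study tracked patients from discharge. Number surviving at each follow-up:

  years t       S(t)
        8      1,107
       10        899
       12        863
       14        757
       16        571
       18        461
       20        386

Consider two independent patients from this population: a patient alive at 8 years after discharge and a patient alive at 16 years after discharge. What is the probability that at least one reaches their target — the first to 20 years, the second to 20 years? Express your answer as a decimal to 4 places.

p₁ = S(20)/S(8) = 386/1,107 = 0.348690; p₂ = S(20)/S(16) = 386/571 = 0.676007.
P(at least one) = 1 − (1−p₁)(1−p₂) = 1 − 0.651310 × 0.323993 = 0.788980.

0.7890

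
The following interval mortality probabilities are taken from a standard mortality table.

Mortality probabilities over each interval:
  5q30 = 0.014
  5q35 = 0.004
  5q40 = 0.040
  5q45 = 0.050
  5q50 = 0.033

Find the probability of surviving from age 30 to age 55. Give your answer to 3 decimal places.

0.866

Chaining the interval survival probabilities: (1 − 0.014) × (1 − 0.004) × (1 − 0.040) × (1 − 0.050) × (1 − 0.033).
= 0.986 × 0.996 × 0.960 × 0.950 × 0.967 = 0.866079.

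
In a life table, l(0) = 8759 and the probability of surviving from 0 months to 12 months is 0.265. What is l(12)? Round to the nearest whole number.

2321

l(12) = l(0) × p = 8759 × 0.265 = 2321.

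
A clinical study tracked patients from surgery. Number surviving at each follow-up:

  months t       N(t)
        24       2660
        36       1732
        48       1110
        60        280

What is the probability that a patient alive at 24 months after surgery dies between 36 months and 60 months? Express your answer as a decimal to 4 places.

0.5459

This is the probability of reaching 36 but not 60, conditional on being alive at 24: (N(36) − N(60)) / N(24).
= (1732 − 280) / 2660 = 1452 / 2660 = 0.545865.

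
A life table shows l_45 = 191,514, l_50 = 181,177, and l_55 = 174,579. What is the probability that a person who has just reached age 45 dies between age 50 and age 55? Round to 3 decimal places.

This is the probability of reaching 50 but not 55, conditional on being alive at 45: (l_50 − l_55) / l_45.
= (181,177 − 174,579) / 191,514 = 6,598 / 191,514 = 0.034452.

0.034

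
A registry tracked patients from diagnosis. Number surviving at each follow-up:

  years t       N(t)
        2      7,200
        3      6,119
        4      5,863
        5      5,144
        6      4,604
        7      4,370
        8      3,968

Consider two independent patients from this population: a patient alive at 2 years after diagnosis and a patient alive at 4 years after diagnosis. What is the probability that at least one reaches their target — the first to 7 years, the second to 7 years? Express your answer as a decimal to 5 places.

0.89991

p₁ = N(7)/N(2) = 4,370/7,200 = 0.606944; p₂ = N(7)/N(4) = 4,370/5,863 = 0.745352.
P(at least one) = 1 − (1−p₁)(1−p₂) = 1 − 0.393056 × 0.254648 = 0.899909.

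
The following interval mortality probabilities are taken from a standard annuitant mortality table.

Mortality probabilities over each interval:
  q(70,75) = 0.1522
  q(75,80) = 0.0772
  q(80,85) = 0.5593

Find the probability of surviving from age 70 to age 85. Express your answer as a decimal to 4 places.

Chaining the interval survival probabilities: (1 − 0.1522) × (1 − 0.0772) × (1 − 0.5593).
= 0.8478 × 0.9228 × 0.4407 = 0.344782.

0.3448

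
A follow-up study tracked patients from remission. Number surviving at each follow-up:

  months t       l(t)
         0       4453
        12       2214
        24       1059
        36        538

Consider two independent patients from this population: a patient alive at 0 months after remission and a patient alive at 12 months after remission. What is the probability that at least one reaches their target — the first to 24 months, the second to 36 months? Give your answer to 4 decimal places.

0.4230

p₁ = l(24)/l(0) = 1059/4453 = 0.237817; p₂ = l(36)/l(12) = 538/2214 = 0.242999.
P(at least one) = 1 − (1−p₁)(1−p₂) = 1 − 0.762183 × 0.757001 = 0.423027.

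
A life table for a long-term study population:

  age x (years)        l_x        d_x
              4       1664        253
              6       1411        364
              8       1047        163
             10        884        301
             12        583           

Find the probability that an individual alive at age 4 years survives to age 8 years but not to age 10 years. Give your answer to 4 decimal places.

0.0980

This is the probability of reaching 8 but not 10, conditional on being alive at 4: (l_8 − l_10) / l_4.
= (1047 − 884) / 1664 = 163 / 1664 = 0.097957.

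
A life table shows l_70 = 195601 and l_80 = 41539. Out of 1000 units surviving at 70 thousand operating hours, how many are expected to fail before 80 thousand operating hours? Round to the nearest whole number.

788

The relevant probability is 1 − 41539/195601 = 0.787634.
Expected number = 1000 × 0.787634 = 788.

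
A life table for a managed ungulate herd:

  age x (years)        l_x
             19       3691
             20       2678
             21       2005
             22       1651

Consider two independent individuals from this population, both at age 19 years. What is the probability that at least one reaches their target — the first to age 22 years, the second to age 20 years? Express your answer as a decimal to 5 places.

p₁ = l_22/l_19 = 1651/3691 = 0.447304; p₂ = l_20/l_19 = 2678/3691 = 0.725549.
P(at least one) = 1 − (1−p₁)(1−p₂) = 1 − 0.552696 × 0.274451 = 0.848312.

0.84831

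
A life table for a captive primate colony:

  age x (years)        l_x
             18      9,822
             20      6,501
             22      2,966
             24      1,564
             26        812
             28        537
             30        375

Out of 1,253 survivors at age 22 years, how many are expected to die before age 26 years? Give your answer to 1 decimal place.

The relevant probability is 1 − 812/2,966 = 0.726231.
Expected number = 1,253 × 0.726231 = 910.0.

910.0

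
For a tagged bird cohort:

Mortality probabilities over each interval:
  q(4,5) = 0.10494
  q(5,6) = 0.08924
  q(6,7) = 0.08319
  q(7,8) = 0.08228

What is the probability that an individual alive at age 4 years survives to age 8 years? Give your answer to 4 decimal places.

Survival from 4 to 8 is the product of surviving each interval: (1 − 0.10494) × (1 − 0.08924) × (1 − 0.08319) × (1 − 0.08228).
= 0.89506 × 0.91076 × 0.91681 × 0.91772 = 0.685876.

0.6859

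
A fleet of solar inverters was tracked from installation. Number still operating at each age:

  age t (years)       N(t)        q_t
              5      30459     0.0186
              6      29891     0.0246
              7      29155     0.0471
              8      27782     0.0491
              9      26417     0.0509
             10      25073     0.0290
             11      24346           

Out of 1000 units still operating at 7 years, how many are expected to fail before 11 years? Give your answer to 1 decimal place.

164.9

The relevant probability is 1 − 24346/29155 = 0.164946.
Expected number = 1000 × 0.164946 = 164.9.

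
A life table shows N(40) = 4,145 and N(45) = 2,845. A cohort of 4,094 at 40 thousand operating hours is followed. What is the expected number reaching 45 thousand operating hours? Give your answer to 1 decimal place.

The relevant probability is 2,845/4,145 = 0.686369.
Expected number = 4,094 × 0.686369 = 2810.0.

2810.0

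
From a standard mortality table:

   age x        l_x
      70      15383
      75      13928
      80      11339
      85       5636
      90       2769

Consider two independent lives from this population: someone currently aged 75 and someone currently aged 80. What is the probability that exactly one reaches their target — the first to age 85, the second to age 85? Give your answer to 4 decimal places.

0.4994

p₁ = l_85/l_75 = 5636/13928 = 0.404652; p₂ = l_85/l_80 = 5636/11339 = 0.497046.
P(exactly one) = p₁(1−p₂) + (1−p₁)p₂ = 0.203521 + 0.295915 = 0.499437.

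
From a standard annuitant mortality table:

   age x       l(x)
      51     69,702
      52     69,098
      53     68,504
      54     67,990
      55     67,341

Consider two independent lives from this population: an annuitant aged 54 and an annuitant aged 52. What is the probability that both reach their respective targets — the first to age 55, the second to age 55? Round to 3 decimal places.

p₁ = l(55)/l(54) = 67,341/67,990 = 0.990454; p₂ = l(55)/l(52) = 67,341/69,098 = 0.974572.
P(both) = p₁ × p₂ = 0.990454 × 0.974572 = 0.965269.

0.965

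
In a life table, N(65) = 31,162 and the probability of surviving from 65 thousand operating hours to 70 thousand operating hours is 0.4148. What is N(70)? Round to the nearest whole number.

N(70) = N(65) × p = 31,162 × 0.4148 = 12926.

12926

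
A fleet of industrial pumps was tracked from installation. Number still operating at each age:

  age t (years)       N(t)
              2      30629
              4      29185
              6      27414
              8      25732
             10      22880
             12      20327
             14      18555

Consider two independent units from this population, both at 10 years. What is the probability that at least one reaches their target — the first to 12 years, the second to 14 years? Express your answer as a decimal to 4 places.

0.9789

p₁ = N(12)/N(10) = 20327/22880 = 0.888418; p₂ = N(14)/N(10) = 18555/22880 = 0.810970.
P(at least one) = 1 − (1−p₁)(1−p₂) = 1 − 0.111582 × 0.189030 = 0.978908.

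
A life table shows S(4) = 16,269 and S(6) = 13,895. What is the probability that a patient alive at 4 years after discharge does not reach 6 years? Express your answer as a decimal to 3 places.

0.146

P(die before 6 | alive at 4) = 1 − S(6)/S(4) = 1 − 13,895/16,269 = (2,374)/16,269 = 0.145922.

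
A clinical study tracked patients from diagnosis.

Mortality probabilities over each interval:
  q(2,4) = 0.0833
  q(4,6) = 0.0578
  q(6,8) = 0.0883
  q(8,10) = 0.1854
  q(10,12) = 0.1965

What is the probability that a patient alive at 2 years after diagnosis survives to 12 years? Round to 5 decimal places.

0.51541

Survival from 2 to 12 is the product of surviving each interval: (1 − 0.0833) × (1 − 0.0578) × (1 − 0.0883) × (1 − 0.1854) × (1 − 0.1965).
= 0.9167 × 0.9422 × 0.9117 × 0.8146 × 0.8035 = 0.515410.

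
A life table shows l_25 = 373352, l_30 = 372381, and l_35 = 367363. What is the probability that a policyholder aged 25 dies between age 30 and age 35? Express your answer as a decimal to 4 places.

We want 5|5q25 = (l_30 − l_35)/l_25.
This is the probability of reaching 30 but not 35, conditional on being alive at 25: (l_30 − l_35) / l_25.
= (372381 − 367363) / 373352 = 5018 / 373352 = 0.013440.

0.0134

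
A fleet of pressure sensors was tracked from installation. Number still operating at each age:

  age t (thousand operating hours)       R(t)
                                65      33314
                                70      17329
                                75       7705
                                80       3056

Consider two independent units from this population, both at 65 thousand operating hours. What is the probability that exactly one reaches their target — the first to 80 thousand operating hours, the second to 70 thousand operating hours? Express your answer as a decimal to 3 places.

0.516

p₁ = R(80)/R(65) = 3056/33314 = 0.091733; p₂ = R(70)/R(65) = 17329/33314 = 0.520172.
P(exactly one) = p₁(1−p₂) + (1−p₁)p₂ = 0.044016 + 0.472455 = 0.516471.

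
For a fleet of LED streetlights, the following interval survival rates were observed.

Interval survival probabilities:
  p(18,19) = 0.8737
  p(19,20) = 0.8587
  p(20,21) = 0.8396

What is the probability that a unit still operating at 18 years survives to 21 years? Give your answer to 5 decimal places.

Chaining the interval survival probabilities: 0.8737 × 0.8587 × 0.8396.
= 0.629907.

0.62991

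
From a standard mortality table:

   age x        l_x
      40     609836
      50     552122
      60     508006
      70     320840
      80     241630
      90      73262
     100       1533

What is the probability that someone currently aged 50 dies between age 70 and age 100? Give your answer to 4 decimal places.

We want 20|30q50 = (l_70 − l_100)/l_50.
This is the probability of reaching 70 but not 100, conditional on being alive at 50: (l_70 − l_100) / l_50.
= (320840 − 1533) / 552122 = 319307 / 552122 = 0.578327.

0.5783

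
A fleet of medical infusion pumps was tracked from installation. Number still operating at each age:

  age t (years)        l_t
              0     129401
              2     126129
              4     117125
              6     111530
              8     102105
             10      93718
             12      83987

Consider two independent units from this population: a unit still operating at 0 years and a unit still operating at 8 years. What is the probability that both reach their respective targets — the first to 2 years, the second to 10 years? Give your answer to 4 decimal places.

0.8947

p₁ = l_2/l_0 = 126129/129401 = 0.974714; p₂ = l_10/l_8 = 93718/102105 = 0.917859.
P(both) = p₁ × p₂ = 0.974714 × 0.917859 = 0.894650.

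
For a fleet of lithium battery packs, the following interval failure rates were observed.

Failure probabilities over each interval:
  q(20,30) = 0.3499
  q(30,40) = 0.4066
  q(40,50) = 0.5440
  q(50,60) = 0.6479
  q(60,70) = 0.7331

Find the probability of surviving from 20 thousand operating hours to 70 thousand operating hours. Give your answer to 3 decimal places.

0.017

Survival from 20 to 70 is the product of surviving each interval: (1 − 0.3499) × (1 − 0.4066) × (1 − 0.5440) × (1 − 0.6479) × (1 − 0.7331).
= 0.6501 × 0.5934 × 0.4560 × 0.3521 × 0.2669 = 0.016531.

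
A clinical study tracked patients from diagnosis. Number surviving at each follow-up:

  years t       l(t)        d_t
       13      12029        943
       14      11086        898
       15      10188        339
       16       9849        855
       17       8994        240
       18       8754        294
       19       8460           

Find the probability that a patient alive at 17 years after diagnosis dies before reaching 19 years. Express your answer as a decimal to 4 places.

0.0594

P(die before 19 | alive at 17) = 1 − l(19)/l(17) = 1 − 8460/8994 = (534)/8994 = 0.059373.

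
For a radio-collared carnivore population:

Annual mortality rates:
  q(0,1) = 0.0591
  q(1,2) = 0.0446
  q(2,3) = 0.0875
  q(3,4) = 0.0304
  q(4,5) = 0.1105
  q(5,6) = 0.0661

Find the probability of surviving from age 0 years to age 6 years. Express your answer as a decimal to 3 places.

0.661

Chaining the interval survival probabilities: (1 − 0.0591) × (1 − 0.0446) × (1 − 0.0875) × (1 − 0.0304) × (1 − 0.1105) × (1 − 0.0661).
= 0.9409 × 0.9554 × 0.9125 × 0.9696 × 0.8895 × 0.9339 = 0.660694.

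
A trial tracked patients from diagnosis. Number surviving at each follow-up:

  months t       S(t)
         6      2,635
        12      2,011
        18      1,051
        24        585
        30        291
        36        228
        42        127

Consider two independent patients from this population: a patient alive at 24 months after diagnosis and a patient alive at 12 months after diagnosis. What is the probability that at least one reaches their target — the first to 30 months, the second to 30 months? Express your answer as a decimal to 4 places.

0.5702

p₁ = S(30)/S(24) = 291/585 = 0.497436; p₂ = S(30)/S(12) = 291/2,011 = 0.144704.
P(at least one) = 1 − (1−p₁)(1−p₂) = 1 − 0.502564 × 0.855296 = 0.570159.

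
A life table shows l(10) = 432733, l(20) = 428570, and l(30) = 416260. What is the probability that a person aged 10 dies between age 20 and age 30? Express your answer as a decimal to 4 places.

0.0284

This is the probability of reaching 20 but not 30, conditional on being alive at 10: (l(20) − l(30)) / l(10).
= (428570 − 416260) / 432733 = 12310 / 432733 = 0.028447.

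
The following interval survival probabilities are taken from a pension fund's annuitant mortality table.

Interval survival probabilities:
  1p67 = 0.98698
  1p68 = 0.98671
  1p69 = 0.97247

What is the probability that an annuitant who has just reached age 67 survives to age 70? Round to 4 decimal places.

0.9471

3p67 = 0.98698 × 0.98671 × 0.97247.
= 0.947053.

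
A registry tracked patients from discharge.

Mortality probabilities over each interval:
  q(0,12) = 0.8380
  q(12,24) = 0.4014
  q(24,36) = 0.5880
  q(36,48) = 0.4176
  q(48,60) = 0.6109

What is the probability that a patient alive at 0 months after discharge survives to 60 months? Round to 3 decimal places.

0.009

P(survive 0→60) = (1 − 0.8380) × (1 − 0.4014) × (1 − 0.5880) × (1 − 0.4176) × (1 − 0.6109).
= 0.1620 × 0.5986 × 0.4120 × 0.5824 × 0.3891 = 0.009054.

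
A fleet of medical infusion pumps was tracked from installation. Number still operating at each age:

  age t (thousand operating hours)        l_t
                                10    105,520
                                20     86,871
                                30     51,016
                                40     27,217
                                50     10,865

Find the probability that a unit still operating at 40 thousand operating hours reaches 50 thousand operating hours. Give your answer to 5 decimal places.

The conditional survival probability is l_50/l_40 = 10,865/27,217 = 0.399199.

0.39920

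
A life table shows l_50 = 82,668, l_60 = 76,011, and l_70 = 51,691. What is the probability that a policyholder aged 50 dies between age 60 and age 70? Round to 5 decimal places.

0.29419

We want 10|10q50 = (l_60 − l_70)/l_50.
This is the probability of reaching 60 but not 70, conditional on being alive at 50: (l_60 − l_70) / l_50.
= (76,011 − 51,691) / 82,668 = 24,320 / 82,668 = 0.294189.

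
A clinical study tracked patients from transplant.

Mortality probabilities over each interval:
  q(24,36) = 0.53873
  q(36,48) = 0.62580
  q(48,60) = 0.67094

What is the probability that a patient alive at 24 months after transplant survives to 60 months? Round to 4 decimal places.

0.0568

The overall survival probability is (1 − 0.53873) × (1 − 0.62580) × (1 − 0.67094).
= 0.46127 × 0.37420 × 0.32906 = 0.056798.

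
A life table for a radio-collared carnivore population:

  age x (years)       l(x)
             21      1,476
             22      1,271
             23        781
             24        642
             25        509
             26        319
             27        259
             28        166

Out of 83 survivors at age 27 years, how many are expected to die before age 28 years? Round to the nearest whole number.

The relevant probability is 1 − 166/259 = 0.359073.
Expected number = 83 × 0.359073 = 30.

30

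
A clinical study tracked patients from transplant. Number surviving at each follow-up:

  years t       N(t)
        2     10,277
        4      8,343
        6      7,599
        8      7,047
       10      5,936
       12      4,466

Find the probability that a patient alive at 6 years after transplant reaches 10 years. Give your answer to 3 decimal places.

0.781

The conditional survival probability is N(10)/N(6) = 5,936/7,599 = 0.781155.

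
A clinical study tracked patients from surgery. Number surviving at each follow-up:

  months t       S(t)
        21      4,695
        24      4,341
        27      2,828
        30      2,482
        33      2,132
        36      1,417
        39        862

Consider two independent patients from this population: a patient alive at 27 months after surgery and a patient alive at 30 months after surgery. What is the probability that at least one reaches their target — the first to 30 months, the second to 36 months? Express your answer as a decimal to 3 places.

p₁ = S(30)/S(27) = 2,482/2,828 = 0.877652; p₂ = S(36)/S(30) = 1,417/2,482 = 0.570911.
P(at least one) = 1 − (1−p₁)(1−p₂) = 1 − 0.122348 × 0.429089 = 0.947502.

0.948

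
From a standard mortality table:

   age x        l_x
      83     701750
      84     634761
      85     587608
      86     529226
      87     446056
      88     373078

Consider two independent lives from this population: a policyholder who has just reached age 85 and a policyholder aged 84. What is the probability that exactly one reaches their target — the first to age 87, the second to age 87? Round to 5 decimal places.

0.39495

p₁ = l_87/l_85 = 446056/587608 = 0.759105; p₂ = l_87/l_84 = 446056/634761 = 0.702715.
P(exactly one) = p₁(1−p₂) + (1−p₁)p₂ = 0.225671 + 0.169281 = 0.394951.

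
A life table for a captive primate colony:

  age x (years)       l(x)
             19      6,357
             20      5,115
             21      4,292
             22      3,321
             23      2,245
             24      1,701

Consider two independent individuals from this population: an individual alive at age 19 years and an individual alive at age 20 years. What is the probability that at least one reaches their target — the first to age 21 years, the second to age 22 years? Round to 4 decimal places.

p₁ = l(21)/l(19) = 4,292/6,357 = 0.675161; p₂ = l(22)/l(20) = 3,321/5,115 = 0.649267.
P(at least one) = 1 − (1−p₁)(1−p₂) = 1 − 0.324839 × 0.350733 = 0.886068.

0.8861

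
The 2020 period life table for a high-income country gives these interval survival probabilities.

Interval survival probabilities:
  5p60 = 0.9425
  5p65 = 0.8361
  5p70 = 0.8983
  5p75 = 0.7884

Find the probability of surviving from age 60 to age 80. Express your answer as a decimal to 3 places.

The overall survival probability is 0.9425 × 0.8361 × 0.8983 × 0.7884.
= 0.558094.

0.558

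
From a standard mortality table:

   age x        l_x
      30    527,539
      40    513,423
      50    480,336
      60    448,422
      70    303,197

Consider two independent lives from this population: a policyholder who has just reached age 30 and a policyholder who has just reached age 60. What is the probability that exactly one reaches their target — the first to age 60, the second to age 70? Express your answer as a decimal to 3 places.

p₁ = l_60/l_30 = 448,422/527,539 = 0.850026; p₂ = l_70/l_60 = 303,197/448,422 = 0.676142.
P(exactly one) = p₁(1−p₂) + (1−p₁)p₂ = 0.275288 + 0.101404 = 0.376691.

0.377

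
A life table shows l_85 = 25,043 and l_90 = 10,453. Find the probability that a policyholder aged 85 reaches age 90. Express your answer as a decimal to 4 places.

The conditional survival probability is l_90/l_85 = 10,453/25,043 = 0.417402.

0.4174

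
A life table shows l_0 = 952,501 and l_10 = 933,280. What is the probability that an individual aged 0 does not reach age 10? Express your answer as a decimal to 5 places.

0.02018

P(die before 10 | alive at 0) = 1 − l_10/l_0 = 1 − 933,280/952,501 = (19,221)/952,501 = 0.020180.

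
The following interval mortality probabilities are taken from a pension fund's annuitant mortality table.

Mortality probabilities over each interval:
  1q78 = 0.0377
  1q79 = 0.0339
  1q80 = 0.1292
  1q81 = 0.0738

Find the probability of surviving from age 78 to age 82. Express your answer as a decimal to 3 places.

0.750

Chaining the interval survival probabilities: (1 − 0.0377) × (1 − 0.0339) × (1 − 0.1292) × (1 − 0.0738).
= 0.9623 × 0.9661 × 0.8708 × 0.9262 = 0.749818.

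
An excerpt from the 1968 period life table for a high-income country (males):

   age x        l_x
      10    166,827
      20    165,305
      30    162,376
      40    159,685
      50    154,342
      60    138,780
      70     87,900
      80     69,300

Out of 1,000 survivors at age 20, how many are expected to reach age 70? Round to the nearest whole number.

The relevant probability is 87,900/165,305 = 0.531744.
Expected number = 1,000 × 0.531744 = 532.

532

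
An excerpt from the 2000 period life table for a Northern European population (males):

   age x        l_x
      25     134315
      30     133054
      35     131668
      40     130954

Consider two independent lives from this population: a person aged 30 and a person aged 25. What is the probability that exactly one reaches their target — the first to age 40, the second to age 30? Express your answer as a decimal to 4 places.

0.0249

p₁ = l_40/l_30 = 130954/133054 = 0.984217; p₂ = l_30/l_25 = 133054/134315 = 0.990612.
P(exactly one) = p₁(1−p₂) + (1−p₁)p₂ = 0.009240 + 0.015635 = 0.024875.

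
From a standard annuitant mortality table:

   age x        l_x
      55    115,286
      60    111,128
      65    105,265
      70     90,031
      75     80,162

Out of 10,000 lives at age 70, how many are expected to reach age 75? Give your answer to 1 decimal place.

The relevant probability is 80,162/90,031 = 0.890382.
Expected number = 10,000 × 0.890382 = 8903.8.

8903.8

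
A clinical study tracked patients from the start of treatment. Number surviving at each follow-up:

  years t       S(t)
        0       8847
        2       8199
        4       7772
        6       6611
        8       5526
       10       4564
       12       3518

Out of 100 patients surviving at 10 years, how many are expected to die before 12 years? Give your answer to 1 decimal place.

22.9

The relevant probability is 1 − 3518/4564 = 0.229185.
Expected number = 100 × 0.229185 = 22.9.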